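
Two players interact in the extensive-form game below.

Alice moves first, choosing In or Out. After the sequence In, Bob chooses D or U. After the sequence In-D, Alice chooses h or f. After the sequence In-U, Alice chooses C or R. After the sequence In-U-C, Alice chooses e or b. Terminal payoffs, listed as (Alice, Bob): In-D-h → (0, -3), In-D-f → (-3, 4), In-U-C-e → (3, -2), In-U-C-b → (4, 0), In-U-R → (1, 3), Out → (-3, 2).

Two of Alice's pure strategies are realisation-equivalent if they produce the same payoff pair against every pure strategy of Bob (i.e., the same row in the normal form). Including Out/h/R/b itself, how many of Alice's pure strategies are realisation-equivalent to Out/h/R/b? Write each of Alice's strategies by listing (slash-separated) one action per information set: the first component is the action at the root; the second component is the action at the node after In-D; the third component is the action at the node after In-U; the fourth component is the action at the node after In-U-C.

Row for Out/h/R/b (columns D, U): (-3,2) (-3,2).
Under Out/h/R/b, Alice's choice at the node after In-D and at the node after In-U and at the node after In-U-C can never be reached regardless of what Bob does, so varying those choices leaves every outcome unchanged.
Holding the reachable choices fixed and varying the unreachable ones freely already gives 2 × 2 × 2 = 8 equivalent strategies.
No other strategy reproduces this row, so those 8 are the full class: Out/h/C/e, Out/h/C/b, Out/h/R/e, Out/h/R/b, Out/f/C/e, Out/f/C/b, Out/f/R/e, Out/f/R/b.

8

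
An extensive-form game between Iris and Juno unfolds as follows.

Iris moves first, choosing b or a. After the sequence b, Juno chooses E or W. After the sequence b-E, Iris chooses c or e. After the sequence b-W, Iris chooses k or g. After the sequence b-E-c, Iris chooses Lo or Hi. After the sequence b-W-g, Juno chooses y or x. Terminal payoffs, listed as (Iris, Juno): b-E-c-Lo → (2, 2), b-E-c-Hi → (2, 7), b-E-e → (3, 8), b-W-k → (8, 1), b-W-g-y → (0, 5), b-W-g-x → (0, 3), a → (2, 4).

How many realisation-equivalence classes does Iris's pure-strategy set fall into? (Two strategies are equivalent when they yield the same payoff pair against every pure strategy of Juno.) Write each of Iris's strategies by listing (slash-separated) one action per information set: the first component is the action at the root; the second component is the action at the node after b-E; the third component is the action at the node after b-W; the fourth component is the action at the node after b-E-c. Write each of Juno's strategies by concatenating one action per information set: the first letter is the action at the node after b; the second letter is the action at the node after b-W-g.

Iris has 16 pure strategies: b/c/k/Lo, b/c/k/Hi, b/c/g/Lo, b/c/g/Hi, b/e/k/Lo, b/e/k/Hi, b/e/g/Lo, b/e/g/Hi, a/c/k/Lo, a/c/k/Hi, a/c/g/Lo, a/c/g/Hi, a/e/k/Lo, a/e/k/Hi, a/e/g/Lo, a/e/g/Hi. Columns: Ey, Ex, Wy, Wx.
{b/c/k/Lo} → row (2,2) (2,2) (8,1) (8,1)
{b/c/k/Hi} → row (2,7) (2,7) (8,1) (8,1)
{b/c/g/Lo} → row (2,2) (2,2) (0,5) (0,3)
{b/c/g/Hi} → row (2,7) (2,7) (0,5) (0,3)
{b/e/k/Lo, b/e/k/Hi} → row (3,8) (3,8) (8,1) (8,1)
{b/e/g/Lo, b/e/g/Hi} → row (3,8) (3,8) (0,5) (0,3)
{a/c/k/Lo, a/c/k/Hi, a/c/g/Lo, a/c/g/Hi, a/e/k/Lo, a/e/k/Hi, a/e/g/Lo, a/e/g/Hi} → row (2,4) (2,4) (2,4) (2,4)
That's 7 distinct rows out of 16 strategies.

7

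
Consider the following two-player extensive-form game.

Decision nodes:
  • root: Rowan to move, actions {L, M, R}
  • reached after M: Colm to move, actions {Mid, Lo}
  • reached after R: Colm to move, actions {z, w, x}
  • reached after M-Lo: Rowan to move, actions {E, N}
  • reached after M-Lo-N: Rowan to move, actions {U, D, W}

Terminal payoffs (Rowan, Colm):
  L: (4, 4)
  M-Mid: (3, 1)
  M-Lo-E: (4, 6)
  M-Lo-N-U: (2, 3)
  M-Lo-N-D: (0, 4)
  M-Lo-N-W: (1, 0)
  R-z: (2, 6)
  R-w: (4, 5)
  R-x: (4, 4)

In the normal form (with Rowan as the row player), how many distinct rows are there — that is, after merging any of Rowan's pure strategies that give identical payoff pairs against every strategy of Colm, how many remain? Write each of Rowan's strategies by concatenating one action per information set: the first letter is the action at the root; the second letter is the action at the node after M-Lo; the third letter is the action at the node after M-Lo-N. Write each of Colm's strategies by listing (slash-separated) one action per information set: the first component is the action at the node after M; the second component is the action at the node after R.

Rowan has 18 pure strategies: LEU, LED, LEW, LNU, LND, LNW, MEU, MED, MEW, MNU, MND, MNW, REU, RED, REW, RNU, RND, RNW. Columns: Mid/z, Mid/w, Mid/x, Lo/z, Lo/w, Lo/x.
{LEU, LED, LEW, LNU, LND, LNW} → row (4,4) (4,4) (4,4) (4,4) (4,4) (4,4)
{MEU, MED, MEW} → row (3,1) (3,1) (3,1) (4,6) (4,6) (4,6)
{MNU} → row (3,1) (3,1) (3,1) (2,3) (2,3) (2,3)
{MND} → row (3,1) (3,1) (3,1) (0,4) (0,4) (0,4)
{MNW} → row (3,1) (3,1) (3,1) (1,0) (1,0) (1,0)
{REU, RED, REW, RNU, RND, RNW} → row (2,6) (4,5) (4,4) (2,6) (4,5) (4,4)
That's 6 distinct rows out of 18 strategies.

6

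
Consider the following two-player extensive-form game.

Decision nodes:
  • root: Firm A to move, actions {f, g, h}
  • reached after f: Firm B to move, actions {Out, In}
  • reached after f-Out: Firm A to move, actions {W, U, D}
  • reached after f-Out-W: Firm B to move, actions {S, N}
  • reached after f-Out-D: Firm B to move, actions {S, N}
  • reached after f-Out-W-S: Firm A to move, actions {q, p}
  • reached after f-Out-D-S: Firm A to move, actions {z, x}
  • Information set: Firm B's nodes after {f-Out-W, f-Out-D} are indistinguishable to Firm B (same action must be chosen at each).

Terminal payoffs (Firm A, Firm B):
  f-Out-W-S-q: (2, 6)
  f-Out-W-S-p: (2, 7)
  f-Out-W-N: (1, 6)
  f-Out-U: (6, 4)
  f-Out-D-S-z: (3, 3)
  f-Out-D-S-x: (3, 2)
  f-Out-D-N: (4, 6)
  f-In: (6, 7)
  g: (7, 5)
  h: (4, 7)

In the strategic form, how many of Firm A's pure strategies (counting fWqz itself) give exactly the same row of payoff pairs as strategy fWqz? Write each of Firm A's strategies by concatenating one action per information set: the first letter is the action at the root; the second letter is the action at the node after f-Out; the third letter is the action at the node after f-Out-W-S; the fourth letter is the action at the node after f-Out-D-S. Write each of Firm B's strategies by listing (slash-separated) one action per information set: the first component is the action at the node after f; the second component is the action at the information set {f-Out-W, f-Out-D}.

2

Row for fWqz (columns Out/S, Out/N, In/S, In/N): (2,6) (1,6) (6,7) (6,7).
Under fWqz, Firm A's choice at the node after f-Out-D-S can never be reached regardless of what Firm B does, so varying those choices leaves every outcome unchanged.
Holding the reachable choices fixed and varying the unreachable one freely already gives 2 equivalent strategies.
No other strategy reproduces this row, so those 2 are the full class: fWqz, fWqx.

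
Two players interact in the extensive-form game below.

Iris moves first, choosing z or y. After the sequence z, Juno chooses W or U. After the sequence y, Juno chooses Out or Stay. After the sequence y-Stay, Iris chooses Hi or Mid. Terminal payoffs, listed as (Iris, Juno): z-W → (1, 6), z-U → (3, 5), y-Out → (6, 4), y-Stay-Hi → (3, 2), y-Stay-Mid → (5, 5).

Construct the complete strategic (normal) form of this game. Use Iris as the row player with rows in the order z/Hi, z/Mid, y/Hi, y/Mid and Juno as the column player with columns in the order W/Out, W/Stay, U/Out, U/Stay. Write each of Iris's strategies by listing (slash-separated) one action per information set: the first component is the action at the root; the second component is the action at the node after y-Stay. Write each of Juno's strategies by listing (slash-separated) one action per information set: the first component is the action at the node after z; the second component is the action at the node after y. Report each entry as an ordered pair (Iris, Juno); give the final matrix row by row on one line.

         W/Out   W/Stay    U/Out   U/Stay
 z/Hi    (1,6)    (1,6)    (3,5)    (3,5)
z/Mid    (1,6)    (1,6)    (3,5)    (3,5)
 y/Hi    (6,4)    (3,2)    (6,4)    (3,2)
y/Mid    (6,4)    (5,5)    (6,4)    (5,5)

z/Hi: (1,6) (1,6) (3,5) (3,5) | z/Mid: (1,6) (1,6) (3,5) (3,5) | y/Hi: (6,4) (3,2) (6,4) (3,2) | y/Mid: (6,4) (5,5) (6,4) (5,5)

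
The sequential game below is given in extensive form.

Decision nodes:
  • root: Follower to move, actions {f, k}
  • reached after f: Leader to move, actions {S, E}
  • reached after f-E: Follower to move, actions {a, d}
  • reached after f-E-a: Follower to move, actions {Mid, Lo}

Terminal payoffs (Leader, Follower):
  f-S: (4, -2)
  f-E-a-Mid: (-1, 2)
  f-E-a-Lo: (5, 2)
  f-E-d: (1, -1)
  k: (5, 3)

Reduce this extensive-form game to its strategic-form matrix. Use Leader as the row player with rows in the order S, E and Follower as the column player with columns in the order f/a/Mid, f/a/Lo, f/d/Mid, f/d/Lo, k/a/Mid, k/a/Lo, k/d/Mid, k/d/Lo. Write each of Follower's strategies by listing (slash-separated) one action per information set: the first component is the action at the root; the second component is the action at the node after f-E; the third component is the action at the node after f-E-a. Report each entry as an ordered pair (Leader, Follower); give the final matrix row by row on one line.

      f/a/Mid   f/a/Lo  f/d/Mid   f/d/Lo  k/a/Mid   k/a/Lo  k/d/Mid   k/d/Lo
   S   (4,-2)   (4,-2)   (4,-2)   (4,-2)    (5,3)    (5,3)    (5,3)    (5,3)
   E   (-1,2)    (5,2)   (1,-1)   (1,-1)    (5,3)    (5,3)    (5,3)    (5,3)

S: (4,-2) (4,-2) (4,-2) (4,-2) (5,3) (5,3) (5,3) (5,3) | E: (-1,2) (5,2) (1,-1) (1,-1) (5,3) (5,3) (5,3) (5,3)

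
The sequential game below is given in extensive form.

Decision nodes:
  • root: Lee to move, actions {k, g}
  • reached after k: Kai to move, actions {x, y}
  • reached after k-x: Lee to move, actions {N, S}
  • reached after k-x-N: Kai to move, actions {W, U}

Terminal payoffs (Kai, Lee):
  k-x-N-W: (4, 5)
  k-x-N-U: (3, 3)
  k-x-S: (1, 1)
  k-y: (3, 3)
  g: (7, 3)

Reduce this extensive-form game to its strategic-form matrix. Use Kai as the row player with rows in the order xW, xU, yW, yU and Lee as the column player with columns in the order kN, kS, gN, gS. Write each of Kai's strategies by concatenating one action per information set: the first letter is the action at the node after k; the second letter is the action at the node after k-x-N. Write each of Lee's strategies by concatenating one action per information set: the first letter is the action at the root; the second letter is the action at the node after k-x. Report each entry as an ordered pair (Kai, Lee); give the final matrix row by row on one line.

Row xW: kN→(4,5), kS→(1,1), gN→(7,3), gS→(7,3)
Row xU: kN→(3,3), kS→(1,1), gN→(7,3), gS→(7,3)
Row yW: kN→(3,3), kS→(3,3), gN→(7,3), gS→(7,3)
Row yU: kN→(3,3), kS→(3,3), gN→(7,3), gS→(7,3)

xW: (4,5) (1,1) (7,3) (7,3) | xU: (3,3) (1,1) (7,3) (7,3) | yW: (3,3) (3,3) (7,3) (7,3) | yU: (3,3) (3,3) (7,3) (7,3)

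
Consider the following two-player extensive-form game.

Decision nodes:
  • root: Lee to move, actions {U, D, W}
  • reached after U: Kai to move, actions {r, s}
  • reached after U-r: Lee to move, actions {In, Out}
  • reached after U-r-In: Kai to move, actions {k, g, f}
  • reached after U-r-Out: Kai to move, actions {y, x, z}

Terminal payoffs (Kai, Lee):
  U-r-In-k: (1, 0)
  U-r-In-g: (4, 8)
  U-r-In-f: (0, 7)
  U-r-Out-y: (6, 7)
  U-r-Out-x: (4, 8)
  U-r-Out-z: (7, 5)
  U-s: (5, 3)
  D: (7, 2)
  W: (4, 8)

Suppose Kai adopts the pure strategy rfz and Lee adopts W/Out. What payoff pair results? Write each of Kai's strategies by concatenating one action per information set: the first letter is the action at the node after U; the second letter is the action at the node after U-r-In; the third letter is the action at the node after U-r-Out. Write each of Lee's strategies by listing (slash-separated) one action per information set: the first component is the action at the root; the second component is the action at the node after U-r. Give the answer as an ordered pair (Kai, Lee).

Trace the play path from the root:
  Lee plays W
→ terminal payoff (4, 8).
(Kai's choice at the node after U is never reached on this path, so it doesn't affect the outcome.)

(4, 8)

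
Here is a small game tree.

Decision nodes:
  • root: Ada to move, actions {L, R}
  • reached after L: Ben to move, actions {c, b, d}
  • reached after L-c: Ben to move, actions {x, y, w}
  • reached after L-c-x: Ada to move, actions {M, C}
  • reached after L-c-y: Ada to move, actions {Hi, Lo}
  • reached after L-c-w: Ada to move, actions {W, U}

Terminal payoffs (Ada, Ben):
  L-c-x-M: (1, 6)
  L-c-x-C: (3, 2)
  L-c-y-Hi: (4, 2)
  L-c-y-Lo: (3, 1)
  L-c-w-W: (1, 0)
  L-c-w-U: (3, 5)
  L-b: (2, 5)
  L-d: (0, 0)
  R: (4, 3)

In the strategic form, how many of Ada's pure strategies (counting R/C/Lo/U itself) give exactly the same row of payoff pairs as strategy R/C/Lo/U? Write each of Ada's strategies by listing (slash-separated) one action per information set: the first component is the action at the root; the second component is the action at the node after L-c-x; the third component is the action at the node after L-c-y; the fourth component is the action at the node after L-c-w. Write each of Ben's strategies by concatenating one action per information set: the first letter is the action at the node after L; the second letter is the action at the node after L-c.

Row for R/C/Lo/U (columns cx, cy, cw, bx, by, bw, dx, dy, dw): (4,3) (4,3) (4,3) (4,3) (4,3) (4,3) (4,3) (4,3) (4,3).
Under R/C/Lo/U, Ada's choice at the node after L-c-x and at the node after L-c-y and at the node after L-c-w can never be reached regardless of what Ben does, so varying those choices leaves every outcome unchanged.
Holding the reachable choices fixed and varying the unreachable ones freely already gives 2 × 2 × 2 = 8 equivalent strategies.
No other strategy reproduces this row, so those 8 are the full class: R/M/Hi/W, R/M/Hi/U, R/M/Lo/W, R/M/Lo/U, R/C/Hi/W, R/C/Hi/U, R/C/Lo/W, R/C/Lo/U.

8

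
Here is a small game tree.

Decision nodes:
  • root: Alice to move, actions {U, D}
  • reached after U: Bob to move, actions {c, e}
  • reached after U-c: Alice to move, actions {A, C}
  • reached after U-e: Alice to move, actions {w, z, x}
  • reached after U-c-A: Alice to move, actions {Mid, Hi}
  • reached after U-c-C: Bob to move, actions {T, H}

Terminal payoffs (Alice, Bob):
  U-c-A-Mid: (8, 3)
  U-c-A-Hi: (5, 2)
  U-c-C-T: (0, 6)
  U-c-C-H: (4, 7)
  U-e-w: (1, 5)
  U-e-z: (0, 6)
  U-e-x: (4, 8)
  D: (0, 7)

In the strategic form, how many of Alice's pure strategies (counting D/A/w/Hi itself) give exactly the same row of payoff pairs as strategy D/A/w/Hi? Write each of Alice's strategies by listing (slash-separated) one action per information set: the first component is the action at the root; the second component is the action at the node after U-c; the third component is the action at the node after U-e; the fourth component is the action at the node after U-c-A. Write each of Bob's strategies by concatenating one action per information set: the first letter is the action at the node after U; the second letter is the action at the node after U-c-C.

12

Row for D/A/w/Hi (columns cT, cH, eT, eH): (0,7) (0,7) (0,7) (0,7).
Under D/A/w/Hi, Alice's choice at the node after U-c and at the node after U-e and at the node after U-c-A can never be reached regardless of what Bob does, so varying those choices leaves every outcome unchanged.
Holding the reachable choices fixed and varying the unreachable ones freely already gives 2 × 3 × 2 = 12 equivalent strategies.
No other strategy reproduces this row, so those 12 are the full class: D/A/w/Mid, D/A/w/Hi, D/A/z/Mid, D/A/z/Hi, D/A/x/Mid, D/A/x/Hi, D/C/w/Mid, D/C/w/Hi, D/C/z/Mid, D/C/z/Hi, D/C/x/Mid, D/C/x/Hi.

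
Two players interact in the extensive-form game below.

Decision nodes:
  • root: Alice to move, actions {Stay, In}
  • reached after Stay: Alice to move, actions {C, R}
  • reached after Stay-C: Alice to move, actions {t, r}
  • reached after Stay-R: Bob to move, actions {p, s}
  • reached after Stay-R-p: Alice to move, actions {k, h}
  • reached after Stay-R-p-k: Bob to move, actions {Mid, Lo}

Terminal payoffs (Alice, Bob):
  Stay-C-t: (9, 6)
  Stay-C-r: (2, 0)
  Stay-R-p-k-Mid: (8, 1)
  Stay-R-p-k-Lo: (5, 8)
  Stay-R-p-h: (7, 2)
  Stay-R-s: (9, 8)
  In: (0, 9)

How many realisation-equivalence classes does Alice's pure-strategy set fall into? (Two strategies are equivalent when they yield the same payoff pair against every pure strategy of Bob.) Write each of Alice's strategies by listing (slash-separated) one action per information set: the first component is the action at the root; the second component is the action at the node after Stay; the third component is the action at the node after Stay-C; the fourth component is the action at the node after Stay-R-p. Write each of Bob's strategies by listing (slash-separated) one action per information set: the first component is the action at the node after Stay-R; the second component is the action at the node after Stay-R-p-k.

5

Alice has 16 pure strategies: Stay/C/t/k, Stay/C/t/h, Stay/C/r/k, Stay/C/r/h, Stay/R/t/k, Stay/R/t/h, Stay/R/r/k, Stay/R/r/h, In/C/t/k, In/C/t/h, In/C/r/k, In/C/r/h, In/R/t/k, In/R/t/h, In/R/r/k, In/R/r/h. Columns: p/Mid, p/Lo, s/Mid, s/Lo.
{Stay/C/t/k, Stay/C/t/h} → row (9,6) (9,6) (9,6) (9,6)
{Stay/C/r/k, Stay/C/r/h} → row (2,0) (2,0) (2,0) (2,0)
{Stay/R/t/k, Stay/R/r/k} → row (8,1) (5,8) (9,8) (9,8)
{Stay/R/t/h, Stay/R/r/h} → row (7,2) (7,2) (9,8) (9,8)
{In/C/t/k, In/C/t/h, In/C/r/k, In/C/r/h, In/R/t/k, In/R/t/h, In/R/r/k, In/R/r/h} → row (0,9) (0,9) (0,9) (0,9)
That's 5 distinct rows out of 16 strategies.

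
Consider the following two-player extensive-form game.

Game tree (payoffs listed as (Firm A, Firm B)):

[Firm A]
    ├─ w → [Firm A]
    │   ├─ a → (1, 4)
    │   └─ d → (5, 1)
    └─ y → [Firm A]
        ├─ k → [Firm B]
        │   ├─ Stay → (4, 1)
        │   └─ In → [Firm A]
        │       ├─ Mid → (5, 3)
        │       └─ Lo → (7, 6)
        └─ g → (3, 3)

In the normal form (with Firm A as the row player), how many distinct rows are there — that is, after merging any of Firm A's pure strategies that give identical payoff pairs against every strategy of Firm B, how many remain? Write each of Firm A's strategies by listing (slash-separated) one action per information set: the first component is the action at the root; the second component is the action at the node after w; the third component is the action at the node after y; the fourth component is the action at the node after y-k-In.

Firm A has 16 pure strategies: w/a/k/Mid, w/a/k/Lo, w/a/g/Mid, w/a/g/Lo, w/d/k/Mid, w/d/k/Lo, w/d/g/Mid, w/d/g/Lo, y/a/k/Mid, y/a/k/Lo, y/a/g/Mid, y/a/g/Lo, y/d/k/Mid, y/d/k/Lo, y/d/g/Mid, y/d/g/Lo. Columns: Stay, In.
{w/a/k/Mid, w/a/k/Lo, w/a/g/Mid, w/a/g/Lo} → row (1,4) (1,4)
{w/d/k/Mid, w/d/k/Lo, w/d/g/Mid, w/d/g/Lo} → row (5,1) (5,1)
{y/a/k/Mid, y/d/k/Mid} → row (4,1) (5,3)
{y/a/k/Lo, y/d/k/Lo} → row (4,1) (7,6)
{y/a/g/Mid, y/a/g/Lo, y/d/g/Mid, y/d/g/Lo} → row (3,3) (3,3)
That's 5 distinct rows out of 16 strategies.

5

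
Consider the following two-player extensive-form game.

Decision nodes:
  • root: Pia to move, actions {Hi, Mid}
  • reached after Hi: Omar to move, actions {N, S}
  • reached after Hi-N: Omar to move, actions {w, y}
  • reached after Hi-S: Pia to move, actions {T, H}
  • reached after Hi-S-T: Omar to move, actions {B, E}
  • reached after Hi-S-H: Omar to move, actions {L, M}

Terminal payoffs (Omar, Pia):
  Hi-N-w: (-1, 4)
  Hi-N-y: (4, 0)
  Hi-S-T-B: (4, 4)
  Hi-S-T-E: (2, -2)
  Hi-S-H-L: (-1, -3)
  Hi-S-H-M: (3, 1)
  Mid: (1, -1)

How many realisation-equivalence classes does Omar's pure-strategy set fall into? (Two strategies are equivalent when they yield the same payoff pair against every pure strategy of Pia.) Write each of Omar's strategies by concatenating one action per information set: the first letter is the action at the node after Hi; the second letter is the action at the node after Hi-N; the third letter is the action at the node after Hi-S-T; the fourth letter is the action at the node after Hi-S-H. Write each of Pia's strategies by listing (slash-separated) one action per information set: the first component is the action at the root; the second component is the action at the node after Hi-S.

Omar has 16 pure strategies: NwBL, NwBM, NwEL, NwEM, NyBL, NyBM, NyEL, NyEM, SwBL, SwBM, SwEL, SwEM, SyBL, SyBM, SyEL, SyEM. Columns: Hi/T, Hi/H, Mid/T, Mid/H.
{NwBL, NwBM, NwEL, NwEM} → row (-1,4) (-1,4) (1,-1) (1,-1)
{NyBL, NyBM, NyEL, NyEM} → row (4,0) (4,0) (1,-1) (1,-1)
{SwBL, SyBL} → row (4,4) (-1,-3) (1,-1) (1,-1)
{SwBM, SyBM} → row (4,4) (3,1) (1,-1) (1,-1)
{SwEL, SyEL} → row (2,-2) (-1,-3) (1,-1) (1,-1)
{SwEM, SyEM} → row (2,-2) (3,1) (1,-1) (1,-1)
That's 6 distinct rows out of 16 strategies.

6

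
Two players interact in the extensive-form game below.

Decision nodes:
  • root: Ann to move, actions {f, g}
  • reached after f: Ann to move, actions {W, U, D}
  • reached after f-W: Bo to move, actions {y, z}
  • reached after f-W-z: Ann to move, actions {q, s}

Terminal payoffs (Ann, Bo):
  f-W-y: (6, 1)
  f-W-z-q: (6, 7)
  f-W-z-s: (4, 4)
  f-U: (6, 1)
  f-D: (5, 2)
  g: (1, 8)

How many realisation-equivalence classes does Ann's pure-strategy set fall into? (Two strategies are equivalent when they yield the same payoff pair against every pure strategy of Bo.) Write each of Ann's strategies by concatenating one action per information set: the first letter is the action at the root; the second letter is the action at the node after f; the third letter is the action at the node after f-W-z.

Ann has 12 pure strategies: fWq, fWs, fUq, fUs, fDq, fDs, gWq, gWs, gUq, gUs, gDq, gDs. Columns: y, z.
{fWq} → row (6,1) (6,7)
{fWs} → row (6,1) (4,4)
{fUq, fUs} → row (6,1) (6,1)
{fDq, fDs} → row (5,2) (5,2)
{gWq, gWs, gUq, gUs, gDq, gDs} → row (1,8) (1,8)
That's 5 distinct rows out of 12 strategies.

5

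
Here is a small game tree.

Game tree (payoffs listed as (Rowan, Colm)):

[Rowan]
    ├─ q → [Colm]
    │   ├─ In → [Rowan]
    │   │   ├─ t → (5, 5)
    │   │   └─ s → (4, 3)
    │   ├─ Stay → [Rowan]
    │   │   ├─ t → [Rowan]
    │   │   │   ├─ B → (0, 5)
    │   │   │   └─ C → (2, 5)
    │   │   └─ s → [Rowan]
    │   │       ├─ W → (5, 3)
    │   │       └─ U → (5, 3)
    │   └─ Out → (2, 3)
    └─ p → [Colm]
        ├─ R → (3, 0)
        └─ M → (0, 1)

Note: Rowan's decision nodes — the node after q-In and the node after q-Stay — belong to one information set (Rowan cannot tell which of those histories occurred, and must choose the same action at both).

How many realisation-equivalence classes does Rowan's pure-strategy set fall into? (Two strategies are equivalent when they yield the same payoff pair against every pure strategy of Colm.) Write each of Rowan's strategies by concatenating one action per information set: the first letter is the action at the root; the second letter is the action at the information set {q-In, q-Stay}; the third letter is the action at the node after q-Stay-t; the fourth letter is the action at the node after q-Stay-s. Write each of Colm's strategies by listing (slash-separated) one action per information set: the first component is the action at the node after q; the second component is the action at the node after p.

4

Rowan has 16 pure strategies: qtBW, qtBU, qtCW, qtCU, qsBW, qsBU, qsCW, qsCU, ptBW, ptBU, ptCW, ptCU, psBW, psBU, psCW, psCU. Columns: In/R, In/M, Stay/R, Stay/M, Out/R, Out/M.
{qtBW, qtBU} → row (5,5) (5,5) (0,5) (0,5) (2,3) (2,3)
{qtCW, qtCU} → row (5,5) (5,5) (2,5) (2,5) (2,3) (2,3)
{qsBW, qsBU, qsCW, qsCU} → row (4,3) (4,3) (5,3) (5,3) (2,3) (2,3)
{ptBW, ptBU, ptCW, ptCU, psBW, psBU, psCW, psCU} → row (3,0) (0,1) (3,0) (0,1) (3,0) (0,1)
That's 4 distinct rows out of 16 strategies.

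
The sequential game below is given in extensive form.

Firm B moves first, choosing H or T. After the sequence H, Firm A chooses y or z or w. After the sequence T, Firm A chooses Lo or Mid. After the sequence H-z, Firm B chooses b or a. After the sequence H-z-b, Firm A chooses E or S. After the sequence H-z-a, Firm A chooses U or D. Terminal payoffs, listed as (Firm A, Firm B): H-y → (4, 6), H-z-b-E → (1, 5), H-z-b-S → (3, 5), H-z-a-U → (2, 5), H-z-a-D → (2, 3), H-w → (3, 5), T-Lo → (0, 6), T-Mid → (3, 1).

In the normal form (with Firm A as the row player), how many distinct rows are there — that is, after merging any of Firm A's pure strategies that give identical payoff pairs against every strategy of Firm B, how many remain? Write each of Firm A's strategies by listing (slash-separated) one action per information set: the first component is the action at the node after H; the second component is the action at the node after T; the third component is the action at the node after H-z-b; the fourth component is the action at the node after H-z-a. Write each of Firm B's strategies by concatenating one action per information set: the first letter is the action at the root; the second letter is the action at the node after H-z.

Firm A has 24 pure strategies: y/Lo/E/U, y/Lo/E/D, y/Lo/S/U, y/Lo/S/D, y/Mid/E/U, y/Mid/E/D, y/Mid/S/U, y/Mid/S/D, z/Lo/E/U, z/Lo/E/D, z/Lo/S/U, z/Lo/S/D, z/Mid/E/U, z/Mid/E/D, z/Mid/S/U, z/Mid/S/D, w/Lo/E/U, w/Lo/E/D, w/Lo/S/U, w/Lo/S/D, w/Mid/E/U, w/Mid/E/D, w/Mid/S/U, w/Mid/S/D. Columns: Hb, Ha, Tb, Ta.
{y/Lo/E/U, y/Lo/E/D, y/Lo/S/U, y/Lo/S/D} → row (4,6) (4,6) (0,6) (0,6)
{y/Mid/E/U, y/Mid/E/D, y/Mid/S/U, y/Mid/S/D} → row (4,6) (4,6) (3,1) (3,1)
{z/Lo/E/U} → row (1,5) (2,5) (0,6) (0,6)
{z/Lo/E/D} → row (1,5) (2,3) (0,6) (0,6)
{z/Lo/S/U} → row (3,5) (2,5) (0,6) (0,6)
{z/Lo/S/D} → row (3,5) (2,3) (0,6) (0,6)
{z/Mid/E/U} → row (1,5) (2,5) (3,1) (3,1)
{z/Mid/E/D} → row (1,5) (2,3) (3,1) (3,1)
{z/Mid/S/U} → row (3,5) (2,5) (3,1) (3,1)
{z/Mid/S/D} → row (3,5) (2,3) (3,1) (3,1)
{w/Lo/E/U, w/Lo/E/D, w/Lo/S/U, w/Lo/S/D} → row (3,5) (3,5) (0,6) (0,6)
{w/Mid/E/U, w/Mid/E/D, w/Mid/S/U, w/Mid/S/D} → row (3,5) (3,5) (3,1) (3,1)
That's 12 distinct rows out of 24 strategies.

12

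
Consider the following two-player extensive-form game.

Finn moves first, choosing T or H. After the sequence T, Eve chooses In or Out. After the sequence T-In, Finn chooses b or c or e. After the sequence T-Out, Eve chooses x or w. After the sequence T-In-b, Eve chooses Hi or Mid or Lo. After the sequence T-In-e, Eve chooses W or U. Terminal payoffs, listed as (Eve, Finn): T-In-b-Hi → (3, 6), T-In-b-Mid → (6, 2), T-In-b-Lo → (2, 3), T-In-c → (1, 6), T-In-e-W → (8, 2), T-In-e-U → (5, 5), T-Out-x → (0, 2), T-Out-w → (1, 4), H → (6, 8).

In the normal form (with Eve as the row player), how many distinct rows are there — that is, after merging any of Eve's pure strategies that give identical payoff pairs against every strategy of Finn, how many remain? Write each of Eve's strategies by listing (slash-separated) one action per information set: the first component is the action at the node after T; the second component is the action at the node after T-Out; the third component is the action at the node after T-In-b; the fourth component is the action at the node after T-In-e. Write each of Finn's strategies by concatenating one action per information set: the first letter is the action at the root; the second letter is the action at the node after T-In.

Eve has 24 pure strategies: In/x/Hi/W, In/x/Hi/U, In/x/Mid/W, In/x/Mid/U, In/x/Lo/W, In/x/Lo/U, In/w/Hi/W, In/w/Hi/U, In/w/Mid/W, In/w/Mid/U, In/w/Lo/W, In/w/Lo/U, Out/x/Hi/W, Out/x/Hi/U, Out/x/Mid/W, Out/x/Mid/U, Out/x/Lo/W, Out/x/Lo/U, Out/w/Hi/W, Out/w/Hi/U, Out/w/Mid/W, Out/w/Mid/U, Out/w/Lo/W, Out/w/Lo/U. Columns: Tb, Tc, Te, Hb, Hc, He.
{In/x/Hi/W, In/w/Hi/W} → row (3,6) (1,6) (8,2) (6,8) (6,8) (6,8)
{In/x/Hi/U, In/w/Hi/U} → row (3,6) (1,6) (5,5) (6,8) (6,8) (6,8)
{In/x/Mid/W, In/w/Mid/W} → row (6,2) (1,6) (8,2) (6,8) (6,8) (6,8)
{In/x/Mid/U, In/w/Mid/U} → row (6,2) (1,6) (5,5) (6,8) (6,8) (6,8)
{In/x/Lo/W, In/w/Lo/W} → row (2,3) (1,6) (8,2) (6,8) (6,8) (6,8)
{In/x/Lo/U, In/w/Lo/U} → row (2,3) (1,6) (5,5) (6,8) (6,8) (6,8)
{Out/x/Hi/W, Out/x/Hi/U, Out/x/Mid/W, Out/x/Mid/U, Out/x/Lo/W, Out/x/Lo/U} → row (0,2) (0,2) (0,2) (6,8) (6,8) (6,8)
{Out/w/Hi/W, Out/w/Hi/U, Out/w/Mid/W, Out/w/Mid/U, Out/w/Lo/W, Out/w/Lo/U} → row (1,4) (1,4) (1,4) (6,8) (6,8) (6,8)
That's 8 distinct rows out of 24 strategies.

8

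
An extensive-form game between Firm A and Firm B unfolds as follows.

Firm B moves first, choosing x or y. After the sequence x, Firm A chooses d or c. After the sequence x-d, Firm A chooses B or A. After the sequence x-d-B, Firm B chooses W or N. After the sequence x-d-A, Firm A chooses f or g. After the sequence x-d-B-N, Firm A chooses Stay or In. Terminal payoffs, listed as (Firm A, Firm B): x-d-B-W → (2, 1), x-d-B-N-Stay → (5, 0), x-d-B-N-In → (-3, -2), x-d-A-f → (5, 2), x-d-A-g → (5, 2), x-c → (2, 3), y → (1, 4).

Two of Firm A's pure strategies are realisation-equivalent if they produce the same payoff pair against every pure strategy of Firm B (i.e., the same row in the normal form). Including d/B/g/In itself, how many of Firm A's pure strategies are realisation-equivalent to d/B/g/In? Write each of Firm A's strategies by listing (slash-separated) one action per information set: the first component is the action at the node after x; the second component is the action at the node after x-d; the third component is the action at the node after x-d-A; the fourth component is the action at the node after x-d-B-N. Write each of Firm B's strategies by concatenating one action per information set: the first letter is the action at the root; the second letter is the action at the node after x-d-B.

Row for d/B/g/In (columns xW, xN, yW, yN): (2,1) (-3,-2) (1,4) (1,4).
Under d/B/g/In, Firm A's choice at the node after x-d-A can never be reached regardless of what Firm B does, so varying those choices leaves every outcome unchanged.
Holding the reachable choices fixed and varying the unreachable one freely already gives 2 equivalent strategies.
No other strategy reproduces this row, so those 2 are the full class: d/B/f/In, d/B/g/In.

2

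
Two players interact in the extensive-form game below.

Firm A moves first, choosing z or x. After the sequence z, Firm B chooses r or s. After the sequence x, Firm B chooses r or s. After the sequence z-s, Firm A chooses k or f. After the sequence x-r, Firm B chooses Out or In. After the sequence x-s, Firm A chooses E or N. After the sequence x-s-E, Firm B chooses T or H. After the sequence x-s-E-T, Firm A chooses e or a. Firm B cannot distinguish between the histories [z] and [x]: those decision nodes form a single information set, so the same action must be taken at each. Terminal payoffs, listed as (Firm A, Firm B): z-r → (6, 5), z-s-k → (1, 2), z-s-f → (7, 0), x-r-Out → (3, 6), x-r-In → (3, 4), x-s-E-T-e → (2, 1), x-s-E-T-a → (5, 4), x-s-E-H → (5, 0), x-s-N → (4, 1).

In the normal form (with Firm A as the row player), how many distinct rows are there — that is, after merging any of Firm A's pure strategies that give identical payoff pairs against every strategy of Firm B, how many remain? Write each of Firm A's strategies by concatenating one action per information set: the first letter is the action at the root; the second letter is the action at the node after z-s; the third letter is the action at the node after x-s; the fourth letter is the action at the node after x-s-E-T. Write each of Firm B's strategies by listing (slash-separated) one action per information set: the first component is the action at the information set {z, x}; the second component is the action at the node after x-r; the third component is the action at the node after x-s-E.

5

Firm A has 16 pure strategies: zkEe, zkEa, zkNe, zkNa, zfEe, zfEa, zfNe, zfNa, xkEe, xkEa, xkNe, xkNa, xfEe, xfEa, xfNe, xfNa. Columns: r/Out/T, r/Out/H, r/In/T, r/In/H, s/Out/T, s/Out/H, s/In/T, s/In/H.
{zkEe, zkEa, zkNe, zkNa} → row (6,5) (6,5) (6,5) (6,5) (1,2) (1,2) (1,2) (1,2)
{zfEe, zfEa, zfNe, zfNa} → row (6,5) (6,5) (6,5) (6,5) (7,0) (7,0) (7,0) (7,0)
{xkEe, xfEe} → row (3,6) (3,6) (3,4) (3,4) (2,1) (5,0) (2,1) (5,0)
{xkEa, xfEa} → row (3,6) (3,6) (3,4) (3,4) (5,4) (5,0) (5,4) (5,0)
{xkNe, xkNa, xfNe, xfNa} → row (3,6) (3,6) (3,4) (3,4) (4,1) (4,1) (4,1) (4,1)
That's 5 distinct rows out of 16 strategies.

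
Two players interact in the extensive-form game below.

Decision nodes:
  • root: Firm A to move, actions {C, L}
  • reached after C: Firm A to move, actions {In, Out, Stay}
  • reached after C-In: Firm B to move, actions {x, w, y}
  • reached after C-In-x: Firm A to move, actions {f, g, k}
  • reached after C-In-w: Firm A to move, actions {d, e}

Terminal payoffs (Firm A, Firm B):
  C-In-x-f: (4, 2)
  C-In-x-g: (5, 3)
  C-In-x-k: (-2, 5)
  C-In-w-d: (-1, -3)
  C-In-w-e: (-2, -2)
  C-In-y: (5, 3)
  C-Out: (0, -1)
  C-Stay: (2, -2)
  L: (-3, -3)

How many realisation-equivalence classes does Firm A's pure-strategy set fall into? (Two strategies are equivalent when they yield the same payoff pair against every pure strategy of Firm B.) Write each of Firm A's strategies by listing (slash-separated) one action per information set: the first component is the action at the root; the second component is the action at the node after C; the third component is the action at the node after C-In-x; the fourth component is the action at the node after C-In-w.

9

Firm A has 36 pure strategies: C/In/f/d, C/In/f/e, C/In/g/d, C/In/g/e, C/In/k/d, C/In/k/e, C/Out/f/d, C/Out/f/e, C/Out/g/d, C/Out/g/e, C/Out/k/d, C/Out/k/e, C/Stay/f/d, C/Stay/f/e, C/Stay/g/d, C/Stay/g/e, C/Stay/k/d, C/Stay/k/e, L/In/f/d, L/In/f/e, L/In/g/d, L/In/g/e, L/In/k/d, L/In/k/e, L/Out/f/d, L/Out/f/e, L/Out/g/d, L/Out/g/e, L/Out/k/d, L/Out/k/e, L/Stay/f/d, L/Stay/f/e, L/Stay/g/d, L/Stay/g/e, L/Stay/k/d, L/Stay/k/e. Columns: x, w, y.
{C/In/f/d} → row (4,2) (-1,-3) (5,3)
{C/In/f/e} → row (4,2) (-2,-2) (5,3)
{C/In/g/d} → row (5,3) (-1,-3) (5,3)
{C/In/g/e} → row (5,3) (-2,-2) (5,3)
{C/In/k/d} → row (-2,5) (-1,-3) (5,3)
{C/In/k/e} → row (-2,5) (-2,-2) (5,3)
{C/Out/f/d, C/Out/f/e, C/Out/g/d, C/Out/g/e, C/Out/k/d, C/Out/k/e} → row (0,-1) (0,-1) (0,-1)
{C/Stay/f/d, C/Stay/f/e, C/Stay/g/d, C/Stay/g/e, C/Stay/k/d, C/Stay/k/e} → row (2,-2) (2,-2) (2,-2)
{L/In/f/d, L/In/f/e, L/In/g/d, L/In/g/e, L/In/k/d, L/In/k/e, L/Out/f/d, L/Out/f/e, L/Out/g/d, L/Out/g/e, L/Out/k/d, L/Out/k/e, L/Stay/f/d, L/Stay/f/e, L/Stay/g/d, L/Stay/g/e, L/Stay/k/d, L/Stay/k/e} → row (-3,-3) (-3,-3) (-3,-3)
That's 9 distinct rows out of 36 strategies.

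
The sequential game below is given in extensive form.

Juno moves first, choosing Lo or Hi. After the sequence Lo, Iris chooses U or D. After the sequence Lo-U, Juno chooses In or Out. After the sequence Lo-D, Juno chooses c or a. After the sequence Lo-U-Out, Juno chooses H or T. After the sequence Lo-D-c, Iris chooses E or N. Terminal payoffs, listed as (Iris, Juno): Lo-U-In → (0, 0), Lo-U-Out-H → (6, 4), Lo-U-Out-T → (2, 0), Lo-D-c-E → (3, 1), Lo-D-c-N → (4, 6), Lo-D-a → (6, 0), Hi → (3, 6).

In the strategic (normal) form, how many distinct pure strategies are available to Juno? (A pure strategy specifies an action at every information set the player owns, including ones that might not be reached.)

16

Juno owns the root with actions {Lo, Hi} — two choices.
Juno owns the node after Lo-U with actions {In, Out} — two choices.
Juno owns the node after Lo-D with actions {c, a} — two choices.
Juno owns the node after Lo-U-Out with actions {H, T} — two choices.
A pure strategy fixes one action at each information set independently, so the count is the product 2 × 2 × 2 × 2 = 16.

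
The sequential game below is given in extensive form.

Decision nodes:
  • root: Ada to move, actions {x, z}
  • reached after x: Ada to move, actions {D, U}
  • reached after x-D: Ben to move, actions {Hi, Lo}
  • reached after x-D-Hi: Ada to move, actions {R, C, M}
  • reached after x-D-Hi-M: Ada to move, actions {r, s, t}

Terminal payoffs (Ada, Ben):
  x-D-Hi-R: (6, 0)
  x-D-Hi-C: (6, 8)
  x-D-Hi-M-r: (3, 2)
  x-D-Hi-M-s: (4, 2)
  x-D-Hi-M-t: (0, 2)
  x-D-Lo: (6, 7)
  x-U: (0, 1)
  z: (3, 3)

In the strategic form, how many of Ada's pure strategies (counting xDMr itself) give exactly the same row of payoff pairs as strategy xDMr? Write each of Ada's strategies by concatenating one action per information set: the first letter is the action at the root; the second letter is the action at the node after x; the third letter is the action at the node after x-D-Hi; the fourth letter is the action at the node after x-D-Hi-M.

Row for xDMr (columns Hi, Lo): (3,2) (6,7).
Every one of Ada's information sets is on the play path for some reply by Ben when Ada follows xDMr.
Changing the action at any of them therefore changes at least one column, so only xDMr itself gives this row.

1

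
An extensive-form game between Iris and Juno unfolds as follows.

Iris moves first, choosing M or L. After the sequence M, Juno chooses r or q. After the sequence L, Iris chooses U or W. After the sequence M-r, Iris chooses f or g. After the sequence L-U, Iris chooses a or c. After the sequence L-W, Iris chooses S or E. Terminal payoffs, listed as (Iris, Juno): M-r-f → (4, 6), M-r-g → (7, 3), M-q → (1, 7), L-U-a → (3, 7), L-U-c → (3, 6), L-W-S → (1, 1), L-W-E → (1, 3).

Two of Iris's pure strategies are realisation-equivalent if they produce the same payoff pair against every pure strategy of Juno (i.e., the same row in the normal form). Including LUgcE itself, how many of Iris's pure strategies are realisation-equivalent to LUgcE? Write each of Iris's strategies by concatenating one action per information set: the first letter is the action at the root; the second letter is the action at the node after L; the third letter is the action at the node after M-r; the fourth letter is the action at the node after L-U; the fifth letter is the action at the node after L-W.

Row for LUgcE (columns r, q): (3,6) (3,6).
Under LUgcE, Iris's choice at the node after M-r and at the node after L-W can never be reached regardless of what Juno does, so varying those choices leaves every outcome unchanged.
Holding the reachable choices fixed and varying the unreachable ones freely already gives 2 × 2 = 4 equivalent strategies.
No other strategy reproduces this row, so those 4 are the full class: LUfcS, LUfcE, LUgcS, LUgcE.

4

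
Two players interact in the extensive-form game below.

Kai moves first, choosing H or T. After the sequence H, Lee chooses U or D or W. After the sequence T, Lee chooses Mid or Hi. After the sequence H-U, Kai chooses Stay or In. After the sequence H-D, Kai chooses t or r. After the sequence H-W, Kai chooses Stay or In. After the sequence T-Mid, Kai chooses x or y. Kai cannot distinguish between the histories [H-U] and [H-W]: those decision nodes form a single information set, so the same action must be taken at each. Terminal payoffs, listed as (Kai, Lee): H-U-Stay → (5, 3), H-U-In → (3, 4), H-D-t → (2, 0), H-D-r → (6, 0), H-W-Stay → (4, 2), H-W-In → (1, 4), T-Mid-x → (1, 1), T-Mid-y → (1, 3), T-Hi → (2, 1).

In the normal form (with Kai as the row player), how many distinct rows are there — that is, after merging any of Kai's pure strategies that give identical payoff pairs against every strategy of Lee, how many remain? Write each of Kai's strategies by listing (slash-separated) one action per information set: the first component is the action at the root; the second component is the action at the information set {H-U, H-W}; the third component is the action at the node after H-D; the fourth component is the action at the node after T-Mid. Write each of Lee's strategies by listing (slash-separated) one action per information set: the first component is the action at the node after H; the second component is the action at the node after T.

6

Kai has 16 pure strategies: H/Stay/t/x, H/Stay/t/y, H/Stay/r/x, H/Stay/r/y, H/In/t/x, H/In/t/y, H/In/r/x, H/In/r/y, T/Stay/t/x, T/Stay/t/y, T/Stay/r/x, T/Stay/r/y, T/In/t/x, T/In/t/y, T/In/r/x, T/In/r/y. Columns: U/Mid, U/Hi, D/Mid, D/Hi, W/Mid, W/Hi.
{H/Stay/t/x, H/Stay/t/y} → row (5,3) (5,3) (2,0) (2,0) (4,2) (4,2)
{H/Stay/r/x, H/Stay/r/y} → row (5,3) (5,3) (6,0) (6,0) (4,2) (4,2)
{H/In/t/x, H/In/t/y} → row (3,4) (3,4) (2,0) (2,0) (1,4) (1,4)
{H/In/r/x, H/In/r/y} → row (3,4) (3,4) (6,0) (6,0) (1,4) (1,4)
{T/Stay/t/x, T/Stay/r/x, T/In/t/x, T/In/r/x} → row (1,1) (2,1) (1,1) (2,1) (1,1) (2,1)
{T/Stay/t/y, T/Stay/r/y, T/In/t/y, T/In/r/y} → row (1,3) (2,1) (1,3) (2,1) (1,3) (2,1)
That's 6 distinct rows out of 16 strategies.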